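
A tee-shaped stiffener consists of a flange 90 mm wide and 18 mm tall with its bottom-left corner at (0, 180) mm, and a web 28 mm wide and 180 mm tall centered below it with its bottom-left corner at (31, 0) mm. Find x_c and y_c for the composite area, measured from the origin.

web: A = 28 × 180 = 5040.00, centroid at (45.00, 90.00).
flange: A = 90 × 18 = 1620.00, centroid at (45.00, 189.00).
ΣA = 6660.00 mm², ΣAx_c = 299700.00 mm³, ΣAy_c = 759780.00 mm³.
x_c = 299700.00/6660.00 = 45.00 mm; y_c = 759780.00/6660.00 = 114.08 mm.

x_c = 45.00 mm, y_c = 114.08 mm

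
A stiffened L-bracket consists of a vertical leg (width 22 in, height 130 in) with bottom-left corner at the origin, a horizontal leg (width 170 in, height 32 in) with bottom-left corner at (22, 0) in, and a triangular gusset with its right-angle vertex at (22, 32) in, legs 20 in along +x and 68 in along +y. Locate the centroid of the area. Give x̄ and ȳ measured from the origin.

x̄ = 70.49 in, ȳ = 34.53 in

Part | A | x̄ᵢ | ȳᵢ | A·x̄ᵢ | A·ȳᵢ
vertical leg | 2860.00 | 11.00 | 65.00 | 31460.00 | 185900.00
horizontal leg | 5440.00 | 107.00 | 16.00 | 582080.00 | 87040.00
gusset | 680.00 | 28.67 | 54.67 | 19493.33 | 37173.33
Σ | 8980.00 |  |  | 633033.33 | 310113.33
x̄ = 633033.33 / 8980.00 = 70.49 in
ȳ = 310113.33 / 8980.00 = 34.53 in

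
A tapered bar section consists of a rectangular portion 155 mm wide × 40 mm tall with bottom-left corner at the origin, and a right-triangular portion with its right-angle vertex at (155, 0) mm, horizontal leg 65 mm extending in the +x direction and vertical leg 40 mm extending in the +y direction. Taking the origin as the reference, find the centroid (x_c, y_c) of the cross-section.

Part | A | x̄ᵢ | ȳᵢ | A·x̄ᵢ | A·ȳᵢ
rectangular portion | 6200.00 | 77.50 | 20.00 | 480500.00 | 124000.00
triangular portion | 1300.00 | 176.67 | 13.33 | 229666.67 | 17333.33
Σ | 7500.00 |  |  | 710166.67 | 141333.33
x_c = 710166.67 / 7500.00 = 94.69 mm
y_c = 141333.33 / 7500.00 = 18.84 mm

x_c = 94.69 mm, y_c = 18.84 mm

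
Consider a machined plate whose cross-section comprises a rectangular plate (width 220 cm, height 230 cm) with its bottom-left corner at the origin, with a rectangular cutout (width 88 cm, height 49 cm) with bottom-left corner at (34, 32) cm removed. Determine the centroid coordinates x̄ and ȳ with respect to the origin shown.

x̄ = 112.98 cm, ȳ = 120.45 cm

plate: A = 220 × 230 = 50600.00, centroid at (110.00, 115.00).
hole: A = −(88 × 49) = -4312.00, centroid at (78.00, 56.50).
ΣA = 46288.00 cm²
ΣAx̄ = (50600.00)(110.00) + (-4312.00)(78.00) = 5229664.00 cm³
ΣAȳ = (50600.00)(115.00) + (-4312.00)(56.50) = 5575372.00 cm³
x̄ = 5229664.00 / 46288.00 = 112.98 cm
ȳ = 5575372.00 / 46288.00 = 120.45 cm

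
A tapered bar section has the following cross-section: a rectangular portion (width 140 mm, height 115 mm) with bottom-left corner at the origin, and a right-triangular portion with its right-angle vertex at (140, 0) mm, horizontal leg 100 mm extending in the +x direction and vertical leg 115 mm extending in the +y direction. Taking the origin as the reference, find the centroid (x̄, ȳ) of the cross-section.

rectangular portion: A = 140 × 115 = 16100.00, centroid at (70.00, 57.50).
triangular portion: A = ½·100·115 = 5750.00, centroid at (173.33, 38.33).
ΣA = 21850.00 mm², ΣAx̄ = 2123666.67 mm³, ΣAȳ = 1146166.67 mm³.
x̄ = 2123666.67/21850.00 = 97.19 mm; ȳ = 1146166.67/21850.00 = 52.46 mm.

x̄ = 97.19 mm, ȳ = 52.46 mm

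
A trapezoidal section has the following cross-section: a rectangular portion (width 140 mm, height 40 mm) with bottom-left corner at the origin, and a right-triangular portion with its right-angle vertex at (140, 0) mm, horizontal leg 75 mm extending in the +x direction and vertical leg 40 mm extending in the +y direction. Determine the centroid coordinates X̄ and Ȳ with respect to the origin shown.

X̄ = 90.07 mm, Ȳ = 18.59 mm

rectangular portion: A = 140 × 40 = 5600.00, centroid at (70.00, 20.00).
triangular portion: A = ½·75·40 = 1500.00, centroid at (165.00, 13.33).
ΣA = 7100.00 mm², ΣAX̄ = 639500.00 mm³, ΣAȲ = 132000.00 mm³.
X̄ = 639500.00/7100.00 = 90.07 mm; Ȳ = 132000.00/7100.00 = 18.59 mm.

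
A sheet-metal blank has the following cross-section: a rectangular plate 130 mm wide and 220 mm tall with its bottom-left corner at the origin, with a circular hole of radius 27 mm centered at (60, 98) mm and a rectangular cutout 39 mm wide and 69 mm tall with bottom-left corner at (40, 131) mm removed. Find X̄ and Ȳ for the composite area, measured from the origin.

Part | A | x̄ᵢ | ȳᵢ | A·x̄ᵢ | A·ȳᵢ
plate | 28600.00 | 65.00 | 110.00 | 1859000.00 | 3146000.00
hole 1 | -2290.22 | 60.00 | 98.00 | -137413.26 | -224441.66
hole 2 | -2691.00 | 59.50 | 165.50 | -160114.50 | -445360.50
Σ | 23618.78 |  |  | 1561472.24 | 2476197.84
X̄ = 1561472.24 / 23618.78 = 66.11 mm
Ȳ = 2476197.84 / 23618.78 = 104.84 mm

X̄ = 66.11 mm, Ȳ = 104.84 mm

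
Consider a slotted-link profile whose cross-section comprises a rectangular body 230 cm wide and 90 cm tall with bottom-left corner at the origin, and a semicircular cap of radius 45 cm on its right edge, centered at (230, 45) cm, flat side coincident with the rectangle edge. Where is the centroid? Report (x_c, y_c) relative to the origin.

x_c = 132.86 cm, y_c = 45.00 cm

Part | A | x̄ᵢ | ȳᵢ | A·x̄ᵢ | A·ȳᵢ
rectangular body | 20700.00 | 115.00 | 45.00 | 2380500.00 | 931500.00
semicircular end | 3180.86 | 249.10 | 45.00 | 792348.39 | 143138.82
Σ | 23880.86 |  |  | 3172848.39 | 1074638.82
x_c = 3172848.39 / 23880.86 = 132.86 cm
y_c = 1074638.82 / 23880.86 = 45.00 cm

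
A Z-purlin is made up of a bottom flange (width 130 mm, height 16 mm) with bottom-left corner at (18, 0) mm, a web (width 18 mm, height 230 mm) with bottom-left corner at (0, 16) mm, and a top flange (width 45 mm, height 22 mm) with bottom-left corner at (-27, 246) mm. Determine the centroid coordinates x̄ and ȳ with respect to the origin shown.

bottom flange: A = 130 × 16 = 2080.00, centroid at (83.00, 8.00).
web: A = 18 × 230 = 4140.00, centroid at (9.00, 131.00).
top flange: A = 45 × 22 = 990.00, centroid at (-4.50, 257.00).
ΣA = 7210.00 mm², ΣAx̄ = 205445.00 mm³, ΣAȳ = 813410.00 mm³.
x̄ = 205445.00/7210.00 = 28.49 mm; ȳ = 813410.00/7210.00 = 112.82 mm.

x̄ = 28.49 mm, ȳ = 112.82 mm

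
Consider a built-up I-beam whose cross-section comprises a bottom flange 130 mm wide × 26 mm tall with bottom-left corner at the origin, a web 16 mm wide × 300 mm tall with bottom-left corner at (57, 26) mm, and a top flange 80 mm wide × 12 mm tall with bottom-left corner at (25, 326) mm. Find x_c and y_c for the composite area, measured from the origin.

x_c = 65.00 mm, y_c = 132.11 mm

bottom flange: A = 130 × 26 = 3380.00, centroid at (65.00, 13.00).
web: A = 16 × 300 = 4800.00, centroid at (65.00, 176.00).
top flange: A = 80 × 12 = 960.00, centroid at (65.00, 332.00).
ΣA = 9140.00 mm²
ΣAx_c = (3380.00)(65.00) + (4800.00)(65.00) + (960.00)(65.00) = 594100.00 mm³
ΣAy_c = (3380.00)(13.00) + (4800.00)(176.00) + (960.00)(332.00) = 1207460.00 mm³
x_c = 594100.00 / 9140.00 = 65.00 mm
y_c = 1207460.00 / 9140.00 = 132.11 mm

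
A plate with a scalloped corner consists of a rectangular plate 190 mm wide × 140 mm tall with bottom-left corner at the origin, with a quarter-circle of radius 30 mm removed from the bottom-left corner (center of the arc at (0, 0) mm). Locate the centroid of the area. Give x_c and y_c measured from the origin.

x_c = 97.25 mm, y_c = 71.56 mm

plate: A = 190 × 140 = 26600.00, centroid at (95.00, 70.00).
removed quarter-circle: A = −¼π·30² = -706.86, centroid at (12.73, 12.73).
ΣA = 25893.14 mm², ΣAx_c = 2518000.00 mm³, ΣAy_c = 1853000.00 mm³.
x_c = 2518000.00/25893.14 = 97.25 mm; y_c = 1853000.00/25893.14 = 71.56 mm.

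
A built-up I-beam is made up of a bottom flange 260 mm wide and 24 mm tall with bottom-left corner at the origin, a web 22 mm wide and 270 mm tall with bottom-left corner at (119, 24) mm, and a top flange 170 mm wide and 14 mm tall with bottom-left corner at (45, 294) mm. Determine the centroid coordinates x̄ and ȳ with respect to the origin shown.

x̄ = 130.00 mm, ȳ = 119.21 mm

bottom flange: A = 260 × 24 = 6240.00, centroid at (130.00, 12.00).
web: A = 22 × 270 = 5940.00, centroid at (130.00, 159.00).
top flange: A = 170 × 14 = 2380.00, centroid at (130.00, 301.00).
ΣA = 14560.00 mm²
ΣAx̄ = (6240.00)(130.00) + (5940.00)(130.00) + (2380.00)(130.00) = 1892800.00 mm³
ΣAȳ = (6240.00)(12.00) + (5940.00)(159.00) + (2380.00)(301.00) = 1735720.00 mm³
x̄ = 1892800.00 / 14560.00 = 130.00 mm
ȳ = 1735720.00 / 14560.00 = 119.21 mm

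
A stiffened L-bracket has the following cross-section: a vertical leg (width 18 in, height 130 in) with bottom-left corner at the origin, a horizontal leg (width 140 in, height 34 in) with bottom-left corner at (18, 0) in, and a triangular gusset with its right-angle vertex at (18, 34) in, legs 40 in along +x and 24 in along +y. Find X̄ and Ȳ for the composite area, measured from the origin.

Part | A | x̄ᵢ | ȳᵢ | A·x̄ᵢ | A·ȳᵢ
vertical leg | 2340.00 | 9.00 | 65.00 | 21060.00 | 152100.00
horizontal leg | 4760.00 | 88.00 | 17.00 | 418880.00 | 80920.00
gusset | 480.00 | 31.33 | 42.00 | 15040.00 | 20160.00
Σ | 7580.00 |  |  | 454980.00 | 253180.00
X̄ = 454980.00 / 7580.00 = 60.02 in
Ȳ = 253180.00 / 7580.00 = 33.40 in

X̄ = 60.02 in, Ȳ = 33.40 in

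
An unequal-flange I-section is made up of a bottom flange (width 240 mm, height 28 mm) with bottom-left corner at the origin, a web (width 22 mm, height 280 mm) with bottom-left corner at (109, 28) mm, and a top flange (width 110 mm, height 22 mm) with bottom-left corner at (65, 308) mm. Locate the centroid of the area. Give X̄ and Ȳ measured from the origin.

bottom flange: A = 240 × 28 = 6720.00, centroid at (120.00, 14.00).
web: A = 22 × 280 = 6160.00, centroid at (120.00, 168.00).
top flange: A = 110 × 22 = 2420.00, centroid at (120.00, 319.00).
ΣA = 15300.00 mm², ΣAX̄ = 1836000.00 mm³, ΣAȲ = 1900940.00 mm³.
X̄ = 1836000.00/15300.00 = 120.00 mm; Ȳ = 1900940.00/15300.00 = 124.24 mm.

X̄ = 120.00 mm, Ȳ = 124.24 mm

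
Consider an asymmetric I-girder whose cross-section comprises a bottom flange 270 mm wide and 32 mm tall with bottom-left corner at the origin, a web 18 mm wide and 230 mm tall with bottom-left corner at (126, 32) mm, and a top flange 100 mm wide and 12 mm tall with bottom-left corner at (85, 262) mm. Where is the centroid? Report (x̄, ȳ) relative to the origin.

x̄ = 135.00 mm, ȳ = 76.42 mm

bottom flange: A = 270 × 32 = 8640.00, centroid at (135.00, 16.00).
web: A = 18 × 230 = 4140.00, centroid at (135.00, 147.00).
top flange: A = 100 × 12 = 1200.00, centroid at (135.00, 268.00).
ΣA = 13980.00 mm²
ΣAx̄ = (8640.00)(135.00) + (4140.00)(135.00) + (1200.00)(135.00) = 1887300.00 mm³
ΣAȳ = (8640.00)(16.00) + (4140.00)(147.00) + (1200.00)(268.00) = 1068420.00 mm³
x̄ = 1887300.00 / 13980.00 = 135.00 mm
ȳ = 1068420.00 / 13980.00 = 76.42 mm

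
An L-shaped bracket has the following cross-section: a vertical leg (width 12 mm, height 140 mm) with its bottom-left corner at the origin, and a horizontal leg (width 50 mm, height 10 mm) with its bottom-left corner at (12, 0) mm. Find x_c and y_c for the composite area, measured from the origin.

x_c = 13.11 mm, y_c = 55.09 mm

Part | A | x̄ᵢ | ȳᵢ | A·x̄ᵢ | A·ȳᵢ
vertical leg | 1680.00 | 6.00 | 70.00 | 10080.00 | 117600.00
horizontal leg | 500.00 | 37.00 | 5.00 | 18500.00 | 2500.00
Σ | 2180.00 |  |  | 28580.00 | 120100.00
x_c = 28580.00 / 2180.00 = 13.11 mm
y_c = 120100.00 / 2180.00 = 55.09 mm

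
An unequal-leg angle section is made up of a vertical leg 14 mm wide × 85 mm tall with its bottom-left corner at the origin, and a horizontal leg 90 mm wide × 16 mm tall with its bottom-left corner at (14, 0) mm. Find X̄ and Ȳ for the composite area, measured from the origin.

vertical leg: A = 14 × 85 = 1190.00, centroid at (7.00, 42.50).
horizontal leg: A = 90 × 16 = 1440.00, centroid at (59.00, 8.00).
ΣA = 2630.00 mm², ΣAX̄ = 93290.00 mm³, ΣAȲ = 62095.00 mm³.
X̄ = 93290.00/2630.00 = 35.47 mm; Ȳ = 62095.00/2630.00 = 23.61 mm.

X̄ = 35.47 mm, Ȳ = 23.61 mm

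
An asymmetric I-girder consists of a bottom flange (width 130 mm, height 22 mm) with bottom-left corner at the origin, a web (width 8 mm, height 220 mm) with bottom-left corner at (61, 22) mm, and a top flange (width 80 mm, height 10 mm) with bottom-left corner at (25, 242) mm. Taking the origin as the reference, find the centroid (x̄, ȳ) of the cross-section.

x̄ = 65.00 mm, ȳ = 85.13 mm

bottom flange: A = 130 × 22 = 2860.00, centroid at (65.00, 11.00).
web: A = 8 × 220 = 1760.00, centroid at (65.00, 132.00).
top flange: A = 80 × 10 = 800.00, centroid at (65.00, 247.00).
ΣA = 5420.00 mm², ΣAx̄ = 352300.00 mm³, ΣAȳ = 461380.00 mm³.
x̄ = 352300.00/5420.00 = 65.00 mm; ȳ = 461380.00/5420.00 = 85.13 mm.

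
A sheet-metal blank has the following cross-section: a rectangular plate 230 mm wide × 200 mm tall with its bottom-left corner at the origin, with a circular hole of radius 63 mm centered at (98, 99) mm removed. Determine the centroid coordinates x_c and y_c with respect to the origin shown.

plate: A = 230 × 200 = 46000.00, centroid at (115.00, 100.00).
hole: A = −π·63² = -12468.98, centroid at (98.00, 99.00).
ΣA = 33531.02 mm²
ΣAx_c = (46000.00)(115.00) + (-12468.98)(98.00) = 4068039.84 mm³
ΣAy_c = (46000.00)(100.00) + (-12468.98)(99.00) = 3365570.86 mm³
x_c = 4068039.84 / 33531.02 = 121.32 mm
y_c = 3365570.86 / 33531.02 = 100.37 mm

x_c = 121.32 mm, y_c = 100.37 mm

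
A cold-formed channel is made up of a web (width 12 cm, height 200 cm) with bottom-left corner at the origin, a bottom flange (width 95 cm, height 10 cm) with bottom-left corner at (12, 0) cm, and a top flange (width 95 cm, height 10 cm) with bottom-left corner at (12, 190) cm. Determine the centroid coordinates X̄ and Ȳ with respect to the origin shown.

Part | A | x̄ᵢ | ȳᵢ | A·x̄ᵢ | A·ȳᵢ
web | 2400.00 | 6.00 | 100.00 | 14400.00 | 240000.00
bottom flange | 950.00 | 59.50 | 5.00 | 56525.00 | 4750.00
top flange | 950.00 | 59.50 | 195.00 | 56525.00 | 185250.00
Σ | 4300.00 |  |  | 127450.00 | 430000.00
X̄ = 127450.00 / 4300.00 = 29.64 cm
Ȳ = 430000.00 / 4300.00 = 100.00 cm

X̄ = 29.64 cm, Ȳ = 100.00 cm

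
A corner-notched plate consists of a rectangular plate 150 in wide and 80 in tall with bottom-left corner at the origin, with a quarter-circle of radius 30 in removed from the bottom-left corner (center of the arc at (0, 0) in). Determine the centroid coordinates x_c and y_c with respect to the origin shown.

Part | A | x̄ᵢ | ȳᵢ | A·x̄ᵢ | A·ȳᵢ
plate | 12000.00 | 75.00 | 40.00 | 900000.00 | 480000.00
removed quarter-circle | -706.86 | 12.73 | 12.73 | -9000.00 | -9000.00
Σ | 11293.14 |  |  | 891000.00 | 471000.00
x_c = 891000.00 / 11293.14 = 78.90 in
y_c = 471000.00 / 11293.14 = 41.71 in

x_c = 78.90 in, y_c = 41.71 in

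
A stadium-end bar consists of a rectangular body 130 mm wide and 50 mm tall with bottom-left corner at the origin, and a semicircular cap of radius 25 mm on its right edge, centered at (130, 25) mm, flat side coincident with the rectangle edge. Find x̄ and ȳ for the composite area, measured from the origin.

rectangular body: A = 130 × 50 = 6500.00, centroid at (65.00, 25.00).
semicircular end: A = ½π·25² = 981.75, centroid at (140.61, 25.00).
ΣA = 7481.75 mm²
ΣAx̄ = (6500.00)(65.00) + (981.75)(140.61) = 560543.87 mm³
ΣAȳ = (6500.00)(25.00) + (981.75)(25.00) = 187043.69 mm³
x̄ = 560543.87 / 7481.75 = 74.92 mm
ȳ = 187043.69 / 7481.75 = 25.00 mm

x̄ = 74.92 mm, ȳ = 25.00 mm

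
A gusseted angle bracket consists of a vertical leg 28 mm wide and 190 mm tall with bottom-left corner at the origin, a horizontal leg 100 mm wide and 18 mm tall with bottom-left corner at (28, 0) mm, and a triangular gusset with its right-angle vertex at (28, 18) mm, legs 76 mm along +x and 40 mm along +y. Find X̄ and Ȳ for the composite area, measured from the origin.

Part | A | x̄ᵢ | ȳᵢ | A·x̄ᵢ | A·ȳᵢ
vertical leg | 5320.00 | 14.00 | 95.00 | 74480.00 | 505400.00
horizontal leg | 1800.00 | 78.00 | 9.00 | 140400.00 | 16200.00
gusset | 1520.00 | 53.33 | 31.33 | 81066.67 | 47626.67
Σ | 8640.00 |  |  | 295946.67 | 569226.67
X̄ = 295946.67 / 8640.00 = 34.25 mm
Ȳ = 569226.67 / 8640.00 = 65.88 mm

X̄ = 34.25 mm, Ȳ = 65.88 mm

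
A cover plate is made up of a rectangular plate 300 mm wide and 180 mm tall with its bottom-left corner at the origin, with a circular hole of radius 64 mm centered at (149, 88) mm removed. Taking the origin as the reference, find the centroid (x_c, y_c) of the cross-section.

plate: A = 300 × 180 = 54000.00, centroid at (150.00, 90.00).
hole: A = −π·64² = -12867.96, centroid at (149.00, 88.00).
ΣA = 41132.04 mm²
ΣAx_c = (54000.00)(150.00) + (-12867.96)(149.00) = 6182673.44 mm³
ΣAy_c = (54000.00)(90.00) + (-12867.96)(88.00) = 3727619.21 mm³
x_c = 6182673.44 / 41132.04 = 150.31 mm
y_c = 3727619.21 / 41132.04 = 90.63 mm

x_c = 150.31 mm, y_c = 90.63 mm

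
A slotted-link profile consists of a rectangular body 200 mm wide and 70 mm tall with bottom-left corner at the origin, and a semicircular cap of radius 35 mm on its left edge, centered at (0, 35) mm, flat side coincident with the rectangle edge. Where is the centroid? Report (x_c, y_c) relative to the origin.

rectangular body: A = 200 × 70 = 14000.00, centroid at (100.00, 35.00).
semicircular end: A = ½π·35² = 1924.23, centroid at (-14.85, 35.00).
ΣA = 15924.23 mm²
ΣAx_c = (14000.00)(100.00) + (1924.23)(-14.85) = 1371416.67 mm³
ΣAy_c = (14000.00)(35.00) + (1924.23)(35.00) = 557347.89 mm³
x_c = 1371416.67 / 15924.23 = 86.12 mm
y_c = 557347.89 / 15924.23 = 35.00 mm

x_c = 86.12 mm, y_c = 35.00 mm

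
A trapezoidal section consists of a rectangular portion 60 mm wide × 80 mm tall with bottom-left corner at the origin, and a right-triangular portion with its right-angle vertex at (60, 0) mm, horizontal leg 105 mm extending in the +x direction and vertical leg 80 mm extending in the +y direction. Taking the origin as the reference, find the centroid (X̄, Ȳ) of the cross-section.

rectangular portion: A = 60 × 80 = 4800.00, centroid at (30.00, 40.00).
triangular portion: A = ½·105·80 = 4200.00, centroid at (95.00, 26.67).
ΣA = 9000.00 mm², ΣAX̄ = 543000.00 mm³, ΣAȲ = 304000.00 mm³.
X̄ = 543000.00/9000.00 = 60.33 mm; Ȳ = 304000.00/9000.00 = 33.78 mm.

X̄ = 60.33 mm, Ȳ = 33.78 mm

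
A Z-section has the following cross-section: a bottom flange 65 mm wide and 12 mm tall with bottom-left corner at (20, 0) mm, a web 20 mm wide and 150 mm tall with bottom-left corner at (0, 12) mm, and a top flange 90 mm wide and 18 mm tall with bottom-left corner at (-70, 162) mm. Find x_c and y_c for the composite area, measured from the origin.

bottom flange: A = 65 × 12 = 780.00, centroid at (52.50, 6.00).
web: A = 20 × 150 = 3000.00, centroid at (10.00, 87.00).
top flange: A = 90 × 18 = 1620.00, centroid at (-25.00, 171.00).
ΣA = 5400.00 mm², ΣAx_c = 30450.00 mm³, ΣAy_c = 542700.00 mm³.
x_c = 30450.00/5400.00 = 5.64 mm; y_c = 542700.00/5400.00 = 100.50 mm.

x_c = 5.64 mm, y_c = 100.50 mm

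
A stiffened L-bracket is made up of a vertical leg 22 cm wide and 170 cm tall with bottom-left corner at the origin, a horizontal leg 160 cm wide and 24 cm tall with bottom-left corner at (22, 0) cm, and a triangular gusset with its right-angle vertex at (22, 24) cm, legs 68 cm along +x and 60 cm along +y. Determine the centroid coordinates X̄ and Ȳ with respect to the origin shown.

X̄ = 54.46 cm, Ȳ = 47.17 cm

vertical leg: A = 22 × 170 = 3740.00, centroid at (11.00, 85.00).
horizontal leg: A = 160 × 24 = 3840.00, centroid at (102.00, 12.00).
gusset: A = ½·68·60 = 2040.00, centroid at (44.67, 44.00).
ΣA = 9620.00 cm², ΣAX̄ = 523940.00 cm³, ΣAȲ = 453740.00 cm³.
X̄ = 523940.00/9620.00 = 54.46 cm; Ȳ = 453740.00/9620.00 = 47.17 cm.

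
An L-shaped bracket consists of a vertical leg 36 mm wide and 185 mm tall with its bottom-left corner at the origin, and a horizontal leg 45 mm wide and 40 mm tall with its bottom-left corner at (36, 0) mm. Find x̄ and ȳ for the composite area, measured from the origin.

x̄ = 26.62 mm, ȳ = 77.07 mm

Part | A | x̄ᵢ | ȳᵢ | A·x̄ᵢ | A·ȳᵢ
vertical leg | 6660.00 | 18.00 | 92.50 | 119880.00 | 616050.00
horizontal leg | 1800.00 | 58.50 | 20.00 | 105300.00 | 36000.00
Σ | 8460.00 |  |  | 225180.00 | 652050.00
x̄ = 225180.00 / 8460.00 = 26.62 mm
ȳ = 652050.00 / 8460.00 = 77.07 mm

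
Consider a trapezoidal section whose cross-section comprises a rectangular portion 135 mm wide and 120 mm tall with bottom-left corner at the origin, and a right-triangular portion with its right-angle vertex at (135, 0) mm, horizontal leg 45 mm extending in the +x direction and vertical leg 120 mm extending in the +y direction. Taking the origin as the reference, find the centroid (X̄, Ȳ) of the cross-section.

rectangular portion: A = 135 × 120 = 16200.00, centroid at (67.50, 60.00).
triangular portion: A = ½·45·120 = 2700.00, centroid at (150.00, 40.00).
ΣA = 18900.00 mm², ΣAX̄ = 1498500.00 mm³, ΣAȲ = 1080000.00 mm³.
X̄ = 1498500.00/18900.00 = 79.29 mm; Ȳ = 1080000.00/18900.00 = 57.14 mm.

X̄ = 79.29 mm, Ȳ = 57.14 mm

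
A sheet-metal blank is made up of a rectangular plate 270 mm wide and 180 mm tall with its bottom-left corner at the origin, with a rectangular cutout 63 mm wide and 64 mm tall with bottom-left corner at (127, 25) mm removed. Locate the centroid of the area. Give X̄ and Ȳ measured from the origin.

plate: A = 270 × 180 = 48600.00, centroid at (135.00, 90.00).
hole: A = −(63 × 64) = -4032.00, centroid at (158.50, 57.00).
ΣA = 44568.00 mm², ΣAX̄ = 5921928.00 mm³, ΣAȲ = 4144176.00 mm³.
X̄ = 5921928.00/44568.00 = 132.87 mm; Ȳ = 4144176.00/44568.00 = 92.99 mm.

X̄ = 132.87 mm, Ȳ = 92.99 mm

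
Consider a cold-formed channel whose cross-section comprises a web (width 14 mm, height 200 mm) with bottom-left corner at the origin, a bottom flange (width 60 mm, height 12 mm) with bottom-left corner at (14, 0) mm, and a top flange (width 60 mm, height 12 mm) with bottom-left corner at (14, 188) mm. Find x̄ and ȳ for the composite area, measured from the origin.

web: A = 14 × 200 = 2800.00, centroid at (7.00, 100.00).
bottom flange: A = 60 × 12 = 720.00, centroid at (44.00, 6.00).
top flange: A = 60 × 12 = 720.00, centroid at (44.00, 194.00).
ΣA = 4240.00 mm², ΣAx̄ = 82960.00 mm³, ΣAȳ = 424000.00 mm³.
x̄ = 82960.00/4240.00 = 19.57 mm; ȳ = 424000.00/4240.00 = 100.00 mm.

x̄ = 19.57 mm, ȳ = 100.00 mm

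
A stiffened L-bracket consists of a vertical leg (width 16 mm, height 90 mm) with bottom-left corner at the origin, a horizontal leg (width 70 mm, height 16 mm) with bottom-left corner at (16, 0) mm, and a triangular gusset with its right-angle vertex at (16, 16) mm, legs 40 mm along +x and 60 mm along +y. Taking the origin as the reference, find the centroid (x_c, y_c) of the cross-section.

x_c = 27.62 mm, y_c = 31.11 mm

vertical leg: A = 16 × 90 = 1440.00, centroid at (8.00, 45.00).
horizontal leg: A = 70 × 16 = 1120.00, centroid at (51.00, 8.00).
gusset: A = ½·40·60 = 1200.00, centroid at (29.33, 36.00).
ΣA = 3760.00 mm²
ΣAx_c = (1440.00)(8.00) + (1120.00)(51.00) + (1200.00)(29.33) = 103840.00 mm³
ΣAy_c = (1440.00)(45.00) + (1120.00)(8.00) + (1200.00)(36.00) = 116960.00 mm³
x_c = 103840.00 / 3760.00 = 27.62 mm
y_c = 116960.00 / 3760.00 = 31.11 mm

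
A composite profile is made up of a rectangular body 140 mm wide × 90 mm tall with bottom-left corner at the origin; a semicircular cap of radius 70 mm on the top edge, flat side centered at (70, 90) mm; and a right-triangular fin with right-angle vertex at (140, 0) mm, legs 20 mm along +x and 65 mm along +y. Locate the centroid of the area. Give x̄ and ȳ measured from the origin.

x̄ = 72.38 mm, ȳ = 71.73 mm

rectangular body: A = 140 × 90 = 12600.00, centroid at (70.00, 45.00).
semicircular top: A = ½π·70² = 7696.90, centroid at (70.00, 119.71).
triangular fin: A = ½·20·65 = 650.00, centroid at (146.67, 21.67).
ΣA = 20946.90 mm²
ΣAx̄ = (12600.00)(70.00) + (7696.90)(70.00) + (650.00)(146.67) = 1516116.47 mm³
ΣAȳ = (12600.00)(45.00) + (7696.90)(119.71) + (650.00)(21.67) = 1502471.18 mm³
x̄ = 1516116.47 / 20946.90 = 72.38 mm
ȳ = 1502471.18 / 20946.90 = 71.73 mm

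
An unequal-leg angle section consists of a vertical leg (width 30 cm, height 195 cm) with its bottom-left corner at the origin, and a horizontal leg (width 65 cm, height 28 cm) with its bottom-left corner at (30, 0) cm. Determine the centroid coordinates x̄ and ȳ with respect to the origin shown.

vertical leg: A = 30 × 195 = 5850.00, centroid at (15.00, 97.50).
horizontal leg: A = 65 × 28 = 1820.00, centroid at (62.50, 14.00).
ΣA = 7670.00 cm²
ΣAx̄ = (5850.00)(15.00) + (1820.00)(62.50) = 201500.00 cm³
ΣAȳ = (5850.00)(97.50) + (1820.00)(14.00) = 595855.00 cm³
x̄ = 201500.00 / 7670.00 = 26.27 cm
ȳ = 595855.00 / 7670.00 = 77.69 cm

x̄ = 26.27 cm, ȳ = 77.69 cm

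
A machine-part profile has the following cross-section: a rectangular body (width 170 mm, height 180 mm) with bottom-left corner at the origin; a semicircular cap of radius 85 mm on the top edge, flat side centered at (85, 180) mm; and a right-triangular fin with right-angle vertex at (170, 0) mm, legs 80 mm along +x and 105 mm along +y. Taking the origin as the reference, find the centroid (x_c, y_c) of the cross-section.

Part | A | x̄ᵢ | ȳᵢ | A·x̄ᵢ | A·ȳᵢ
rectangular body | 30600.00 | 85.00 | 90.00 | 2601000.00 | 2754000.00
semicircular top | 11349.00 | 85.00 | 216.08 | 964665.29 | 2452237.29
triangular fin | 4200.00 | 196.67 | 35.00 | 826000.00 | 147000.00
Σ | 46149.00 |  |  | 4391665.29 | 5353237.29
x_c = 4391665.29 / 46149.00 = 95.16 mm
y_c = 5353237.29 / 46149.00 = 116.00 mm

x_c = 95.16 mm, y_c = 116.00 mm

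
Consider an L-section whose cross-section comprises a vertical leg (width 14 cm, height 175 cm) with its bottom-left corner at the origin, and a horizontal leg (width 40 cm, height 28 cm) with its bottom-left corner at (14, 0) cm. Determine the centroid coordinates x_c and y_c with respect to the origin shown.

x_c = 15.47 cm, y_c = 64.44 cm

vertical leg: A = 14 × 175 = 2450.00, centroid at (7.00, 87.50).
horizontal leg: A = 40 × 28 = 1120.00, centroid at (34.00, 14.00).
ΣA = 3570.00 cm², ΣAx_c = 55230.00 cm³, ΣAy_c = 230055.00 cm³.
x_c = 55230.00/3570.00 = 15.47 cm; y_c = 230055.00/3570.00 = 64.44 cm.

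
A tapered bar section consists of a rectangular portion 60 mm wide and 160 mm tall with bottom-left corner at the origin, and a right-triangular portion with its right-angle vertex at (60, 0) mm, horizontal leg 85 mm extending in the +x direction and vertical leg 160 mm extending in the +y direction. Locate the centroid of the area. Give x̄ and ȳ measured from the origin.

rectangular portion: A = 60 × 160 = 9600.00, centroid at (30.00, 80.00).
triangular portion: A = ½·85·160 = 6800.00, centroid at (88.33, 53.33).
ΣA = 16400.00 mm²
ΣAx̄ = (9600.00)(30.00) + (6800.00)(88.33) = 888666.67 mm³
ΣAȳ = (9600.00)(80.00) + (6800.00)(53.33) = 1130666.67 mm³
x̄ = 888666.67 / 16400.00 = 54.19 mm
ȳ = 1130666.67 / 16400.00 = 68.94 mm

x̄ = 54.19 mm, ȳ = 68.94 mm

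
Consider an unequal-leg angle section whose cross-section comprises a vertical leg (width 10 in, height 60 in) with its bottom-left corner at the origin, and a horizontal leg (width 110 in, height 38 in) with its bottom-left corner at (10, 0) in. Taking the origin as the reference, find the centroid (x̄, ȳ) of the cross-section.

x̄ = 57.47 in, ȳ = 20.38 in

vertical leg: A = 10 × 60 = 600.00, centroid at (5.00, 30.00).
horizontal leg: A = 110 × 38 = 4180.00, centroid at (65.00, 19.00).
ΣA = 4780.00 in², ΣAx̄ = 274700.00 in³, ΣAȳ = 97420.00 in³.
x̄ = 274700.00/4780.00 = 57.47 in; ȳ = 97420.00/4780.00 = 20.38 in.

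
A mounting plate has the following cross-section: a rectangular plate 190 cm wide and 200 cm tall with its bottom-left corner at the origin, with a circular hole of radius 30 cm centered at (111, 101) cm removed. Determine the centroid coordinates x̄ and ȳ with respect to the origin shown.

plate: A = 190 × 200 = 38000.00, centroid at (95.00, 100.00).
hole: A = −π·30² = -2827.43, centroid at (111.00, 101.00).
ΣA = 35172.57 cm², ΣAx̄ = 3296154.89 cm³, ΣAȳ = 3514429.23 cm³.
x̄ = 3296154.89/35172.57 = 93.71 cm; ȳ = 3514429.23/35172.57 = 99.92 cm.

x̄ = 93.71 cm, ȳ = 99.92 cm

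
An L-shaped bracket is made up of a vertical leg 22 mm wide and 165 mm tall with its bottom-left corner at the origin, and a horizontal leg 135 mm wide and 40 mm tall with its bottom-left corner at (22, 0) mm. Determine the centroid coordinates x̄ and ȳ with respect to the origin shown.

x̄ = 57.94 mm, ȳ = 45.12 mm

vertical leg: A = 22 × 165 = 3630.00, centroid at (11.00, 82.50).
horizontal leg: A = 135 × 40 = 5400.00, centroid at (89.50, 20.00).
ΣA = 9030.00 mm²
ΣAx̄ = (3630.00)(11.00) + (5400.00)(89.50) = 523230.00 mm³
ΣAȳ = (3630.00)(82.50) + (5400.00)(20.00) = 407475.00 mm³
x̄ = 523230.00 / 9030.00 = 57.94 mm
ȳ = 407475.00 / 9030.00 = 45.12 mm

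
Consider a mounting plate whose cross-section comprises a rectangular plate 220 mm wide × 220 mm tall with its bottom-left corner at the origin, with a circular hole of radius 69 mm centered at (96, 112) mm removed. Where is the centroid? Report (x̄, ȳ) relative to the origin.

Part | A | x̄ᵢ | ȳᵢ | A·x̄ᵢ | A·ȳᵢ
plate | 48400.00 | 110.00 | 110.00 | 5324000.00 | 5324000.00
hole | -14957.12 | 96.00 | 112.00 | -1435883.77 | -1675197.73
Σ | 33442.88 |  |  | 3888116.23 | 3648802.27
x̄ = 3888116.23 / 33442.88 = 116.26 mm
ȳ = 3648802.27 / 33442.88 = 109.11 mm

x̄ = 116.26 mm, ȳ = 109.11 mm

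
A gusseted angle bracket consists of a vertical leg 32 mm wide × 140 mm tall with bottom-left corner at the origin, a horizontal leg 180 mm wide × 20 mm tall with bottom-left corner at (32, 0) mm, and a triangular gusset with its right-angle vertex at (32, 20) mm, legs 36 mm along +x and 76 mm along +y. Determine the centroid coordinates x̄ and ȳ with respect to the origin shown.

vertical leg: A = 32 × 140 = 4480.00, centroid at (16.00, 70.00).
horizontal leg: A = 180 × 20 = 3600.00, centroid at (122.00, 10.00).
gusset: A = ½·36·76 = 1368.00, centroid at (44.00, 45.33).
ΣA = 9448.00 mm²
ΣAx̄ = (4480.00)(16.00) + (3600.00)(122.00) + (1368.00)(44.00) = 571072.00 mm³
ΣAȳ = (4480.00)(70.00) + (3600.00)(10.00) + (1368.00)(45.33) = 411616.00 mm³
x̄ = 571072.00 / 9448.00 = 60.44 mm
ȳ = 411616.00 / 9448.00 = 43.57 mm

x̄ = 60.44 mm, ȳ = 43.57 mm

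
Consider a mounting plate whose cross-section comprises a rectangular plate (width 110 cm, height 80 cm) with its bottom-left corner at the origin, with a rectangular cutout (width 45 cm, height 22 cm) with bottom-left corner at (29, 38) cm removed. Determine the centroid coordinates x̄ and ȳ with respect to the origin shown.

x̄ = 55.44 cm, ȳ = 38.86 cm

Part | A | x̄ᵢ | ȳᵢ | A·x̄ᵢ | A·ȳᵢ
plate | 8800.00 | 55.00 | 40.00 | 484000.00 | 352000.00
hole | -990.00 | 51.50 | 49.00 | -50985.00 | -48510.00
Σ | 7810.00 |  |  | 433015.00 | 303490.00
x̄ = 433015.00 / 7810.00 = 55.44 cm
ȳ = 303490.00 / 7810.00 = 38.86 cm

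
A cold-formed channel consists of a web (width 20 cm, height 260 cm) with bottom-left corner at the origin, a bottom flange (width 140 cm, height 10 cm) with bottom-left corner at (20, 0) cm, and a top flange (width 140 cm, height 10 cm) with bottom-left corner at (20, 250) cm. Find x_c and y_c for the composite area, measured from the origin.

x_c = 38.00 cm, y_c = 130.00 cm

web: A = 20 × 260 = 5200.00, centroid at (10.00, 130.00).
bottom flange: A = 140 × 10 = 1400.00, centroid at (90.00, 5.00).
top flange: A = 140 × 10 = 1400.00, centroid at (90.00, 255.00).
ΣA = 8000.00 cm², ΣAx_c = 304000.00 cm³, ΣAy_c = 1040000.00 cm³.
x_c = 304000.00/8000.00 = 38.00 cm; y_c = 1040000.00/8000.00 = 130.00 cm.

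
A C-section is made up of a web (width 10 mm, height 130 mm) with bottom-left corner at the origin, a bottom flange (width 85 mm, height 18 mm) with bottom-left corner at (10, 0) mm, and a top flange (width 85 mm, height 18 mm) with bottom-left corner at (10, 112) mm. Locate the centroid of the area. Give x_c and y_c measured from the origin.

x_c = 38.34 mm, y_c = 65.00 mm

web: A = 10 × 130 = 1300.00, centroid at (5.00, 65.00).
bottom flange: A = 85 × 18 = 1530.00, centroid at (52.50, 9.00).
top flange: A = 85 × 18 = 1530.00, centroid at (52.50, 121.00).
ΣA = 4360.00 mm²
ΣAx_c = (1300.00)(5.00) + (1530.00)(52.50) + (1530.00)(52.50) = 167150.00 mm³
ΣAy_c = (1300.00)(65.00) + (1530.00)(9.00) + (1530.00)(121.00) = 283400.00 mm³
x_c = 167150.00 / 4360.00 = 38.34 mm
y_c = 283400.00 / 4360.00 = 65.00 mm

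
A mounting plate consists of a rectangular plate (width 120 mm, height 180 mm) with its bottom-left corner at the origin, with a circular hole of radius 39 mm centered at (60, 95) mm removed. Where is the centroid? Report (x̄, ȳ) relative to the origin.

plate: A = 120 × 180 = 21600.00, centroid at (60.00, 90.00).
hole: A = −π·39² = -4778.36, centroid at (60.00, 95.00).
ΣA = 16821.64 mm²
ΣAx̄ = (21600.00)(60.00) + (-4778.36)(60.00) = 1009298.25 mm³
ΣAȳ = (21600.00)(90.00) + (-4778.36)(95.00) = 1490055.57 mm³
x̄ = 1009298.25 / 16821.64 = 60.00 mm
ȳ = 1490055.57 / 16821.64 = 88.58 mm

x̄ = 60.00 mm, ȳ = 88.58 mm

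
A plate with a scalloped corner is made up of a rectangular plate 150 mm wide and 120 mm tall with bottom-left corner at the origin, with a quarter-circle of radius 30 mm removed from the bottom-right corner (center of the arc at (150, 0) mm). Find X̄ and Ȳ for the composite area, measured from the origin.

Part | A | x̄ᵢ | ȳᵢ | A·x̄ᵢ | A·ȳᵢ
plate | 18000.00 | 75.00 | 60.00 | 1350000.00 | 1080000.00
removed quarter-circle | -706.86 | 137.27 | 12.73 | -97028.75 | -9000.00
Σ | 17293.14 |  |  | 1252971.25 | 1071000.00
X̄ = 1252971.25 / 17293.14 = 72.45 mm
Ȳ = 1071000.00 / 17293.14 = 61.93 mm

X̄ = 72.45 mm, Ȳ = 61.93 mm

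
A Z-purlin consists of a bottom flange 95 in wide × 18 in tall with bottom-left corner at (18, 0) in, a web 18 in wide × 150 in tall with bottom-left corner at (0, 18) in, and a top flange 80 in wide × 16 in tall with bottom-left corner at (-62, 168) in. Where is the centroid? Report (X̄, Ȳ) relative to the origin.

X̄ = 19.01 in, Ȳ = 86.43 in

bottom flange: A = 95 × 18 = 1710.00, centroid at (65.50, 9.00).
web: A = 18 × 150 = 2700.00, centroid at (9.00, 93.00).
top flange: A = 80 × 16 = 1280.00, centroid at (-22.00, 176.00).
ΣA = 5690.00 in², ΣAX̄ = 108145.00 in³, ΣAȲ = 491770.00 in³.
X̄ = 108145.00/5690.00 = 19.01 in; Ȳ = 491770.00/5690.00 = 86.43 in.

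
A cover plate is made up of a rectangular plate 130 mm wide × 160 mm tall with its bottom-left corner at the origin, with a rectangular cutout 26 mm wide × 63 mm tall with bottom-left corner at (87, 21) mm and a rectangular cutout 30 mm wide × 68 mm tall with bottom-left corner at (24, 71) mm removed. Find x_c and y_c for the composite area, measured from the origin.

x_c = 64.75 mm, y_c = 79.65 mm

Part | A | x̄ᵢ | ȳᵢ | A·x̄ᵢ | A·ȳᵢ
plate | 20800.00 | 65.00 | 80.00 | 1352000.00 | 1664000.00
hole 1 | -1638.00 | 100.00 | 52.50 | -163800.00 | -85995.00
hole 2 | -2040.00 | 39.00 | 105.00 | -79560.00 | -214200.00
Σ | 17122.00 |  |  | 1108640.00 | 1363805.00
x_c = 1108640.00 / 17122.00 = 64.75 mm
y_c = 1363805.00 / 17122.00 = 79.65 mm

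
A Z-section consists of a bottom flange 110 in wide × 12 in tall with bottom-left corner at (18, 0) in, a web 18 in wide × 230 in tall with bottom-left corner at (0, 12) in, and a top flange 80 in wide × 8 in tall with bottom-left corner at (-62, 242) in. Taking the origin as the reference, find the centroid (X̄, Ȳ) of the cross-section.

bottom flange: A = 110 × 12 = 1320.00, centroid at (73.00, 6.00).
web: A = 18 × 230 = 4140.00, centroid at (9.00, 127.00).
top flange: A = 80 × 8 = 640.00, centroid at (-22.00, 246.00).
ΣA = 6100.00 in², ΣAX̄ = 119540.00 in³, ΣAȲ = 691140.00 in³.
X̄ = 119540.00/6100.00 = 19.60 in; Ȳ = 691140.00/6100.00 = 113.30 in.

X̄ = 19.60 in, Ȳ = 113.30 in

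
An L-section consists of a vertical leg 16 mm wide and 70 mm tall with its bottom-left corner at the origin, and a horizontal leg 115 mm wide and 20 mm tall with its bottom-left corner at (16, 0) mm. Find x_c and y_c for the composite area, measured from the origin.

x_c = 52.05 mm, y_c = 18.19 mm

vertical leg: A = 16 × 70 = 1120.00, centroid at (8.00, 35.00).
horizontal leg: A = 115 × 20 = 2300.00, centroid at (73.50, 10.00).
ΣA = 3420.00 mm²
ΣAx_c = (1120.00)(8.00) + (2300.00)(73.50) = 178010.00 mm³
ΣAy_c = (1120.00)(35.00) + (2300.00)(10.00) = 62200.00 mm³
x_c = 178010.00 / 3420.00 = 52.05 mm
y_c = 62200.00 / 3420.00 = 18.19 mm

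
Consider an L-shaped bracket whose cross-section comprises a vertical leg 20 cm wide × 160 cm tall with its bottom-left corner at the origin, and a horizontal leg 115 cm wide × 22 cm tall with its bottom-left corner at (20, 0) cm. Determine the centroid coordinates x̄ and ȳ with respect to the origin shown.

vertical leg: A = 20 × 160 = 3200.00, centroid at (10.00, 80.00).
horizontal leg: A = 115 × 22 = 2530.00, centroid at (77.50, 11.00).
ΣA = 5730.00 cm²
ΣAx̄ = (3200.00)(10.00) + (2530.00)(77.50) = 228075.00 cm³
ΣAȳ = (3200.00)(80.00) + (2530.00)(11.00) = 283830.00 cm³
x̄ = 228075.00 / 5730.00 = 39.80 cm
ȳ = 283830.00 / 5730.00 = 49.53 cm

x̄ = 39.80 cm, ȳ = 49.53 cm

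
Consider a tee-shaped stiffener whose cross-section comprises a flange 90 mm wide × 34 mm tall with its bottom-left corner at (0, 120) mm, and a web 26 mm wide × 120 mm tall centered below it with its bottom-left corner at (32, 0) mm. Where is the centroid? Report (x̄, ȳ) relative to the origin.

x̄ = 45.00 mm, ȳ = 98.13 mm

web: A = 26 × 120 = 3120.00, centroid at (45.00, 60.00).
flange: A = 90 × 34 = 3060.00, centroid at (45.00, 137.00).
ΣA = 6180.00 mm²
ΣAx̄ = (3120.00)(45.00) + (3060.00)(45.00) = 278100.00 mm³
ΣAȳ = (3120.00)(60.00) + (3060.00)(137.00) = 606420.00 mm³
x̄ = 278100.00 / 6180.00 = 45.00 mm
ȳ = 606420.00 / 6180.00 = 98.13 mm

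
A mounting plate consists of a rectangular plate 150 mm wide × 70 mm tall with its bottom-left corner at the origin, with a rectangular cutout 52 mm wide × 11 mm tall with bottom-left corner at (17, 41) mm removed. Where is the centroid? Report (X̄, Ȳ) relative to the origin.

X̄ = 76.84 mm, Ȳ = 34.34 mm

Part | A | x̄ᵢ | ȳᵢ | A·x̄ᵢ | A·ȳᵢ
plate | 10500.00 | 75.00 | 35.00 | 787500.00 | 367500.00
hole | -572.00 | 43.00 | 46.50 | -24596.00 | -26598.00
Σ | 9928.00 |  |  | 762904.00 | 340902.00
X̄ = 762904.00 / 9928.00 = 76.84 mm
Ȳ = 340902.00 / 9928.00 = 34.34 mm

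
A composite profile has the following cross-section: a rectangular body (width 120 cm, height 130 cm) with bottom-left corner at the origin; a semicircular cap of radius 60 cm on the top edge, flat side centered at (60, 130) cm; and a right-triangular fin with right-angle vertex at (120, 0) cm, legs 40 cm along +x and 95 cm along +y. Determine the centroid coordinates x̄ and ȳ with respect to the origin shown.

rectangular body: A = 120 × 130 = 15600.00, centroid at (60.00, 65.00).
semicircular top: A = ½π·60² = 5654.87, centroid at (60.00, 155.46).
triangular fin: A = ½·40·95 = 1900.00, centroid at (133.33, 31.67).
ΣA = 23154.87 cm², ΣAx̄ = 1528625.34 cm³, ΣAȳ = 1953299.35 cm³.
x̄ = 1528625.34/23154.87 = 66.02 cm; ȳ = 1953299.35/23154.87 = 84.36 cm.

x̄ = 66.02 cm, ȳ = 84.36 cm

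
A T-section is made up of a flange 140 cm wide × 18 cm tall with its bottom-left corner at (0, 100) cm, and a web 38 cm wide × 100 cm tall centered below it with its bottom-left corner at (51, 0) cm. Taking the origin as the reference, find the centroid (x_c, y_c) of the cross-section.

web: A = 38 × 100 = 3800.00, centroid at (70.00, 50.00).
flange: A = 140 × 18 = 2520.00, centroid at (70.00, 109.00).
ΣA = 6320.00 cm², ΣAx_c = 442400.00 cm³, ΣAy_c = 464680.00 cm³.
x_c = 442400.00/6320.00 = 70.00 cm; y_c = 464680.00/6320.00 = 73.53 cm.

x_c = 70.00 cm, y_c = 73.53 cm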